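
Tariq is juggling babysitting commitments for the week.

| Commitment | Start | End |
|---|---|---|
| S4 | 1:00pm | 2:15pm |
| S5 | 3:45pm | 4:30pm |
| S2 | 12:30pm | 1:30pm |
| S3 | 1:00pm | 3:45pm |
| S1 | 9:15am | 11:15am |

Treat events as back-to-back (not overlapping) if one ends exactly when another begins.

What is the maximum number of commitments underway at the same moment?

3

Walk through starts and ends in time order (an end at T is processed before a start at T):
9:15am start S1 → 1
11:15am end S1 → 0
12:30pm start S2 → 1
1:00pm start S3 → 2
1:00pm start S4 → 3
1:30pm end S2 → 2
2:15pm end S4 → 1
3:45pm end S3 → 0
3:45pm start S5 → 1
4:30pm end S5 → 0
Peak is 3, at 1:00pm (S2, S3, S4).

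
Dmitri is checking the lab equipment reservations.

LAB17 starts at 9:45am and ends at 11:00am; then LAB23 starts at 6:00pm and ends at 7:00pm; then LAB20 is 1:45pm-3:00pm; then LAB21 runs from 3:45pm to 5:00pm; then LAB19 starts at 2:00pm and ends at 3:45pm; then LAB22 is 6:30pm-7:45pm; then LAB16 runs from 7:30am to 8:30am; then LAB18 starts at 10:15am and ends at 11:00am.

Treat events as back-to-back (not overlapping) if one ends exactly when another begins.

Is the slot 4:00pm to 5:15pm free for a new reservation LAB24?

No — it overlaps LAB21

LAB16: ends 8:30am at or before LAB24 starts 4:00pm → clear.
LAB17: ends 11:00am at or before LAB24 starts 4:00pm → clear.
LAB18: ends 11:00am at or before LAB24 starts 4:00pm → clear.
LAB20: ends 3:00pm at or before LAB24 starts 4:00pm → clear.
LAB19: ends 3:45pm at or before LAB24 starts 4:00pm → clear.
LAB21: starts 3:45pm before LAB24 ends 5:15pm, and ends 5:00pm after LAB24 starts 4:00pm → overlap.
LAB23: starts 6:00pm at or after LAB24 ends 5:15pm → clear.
LAB22: starts 6:30pm at or after LAB24 ends 5:15pm → clear.
LAB24 overlaps LAB21.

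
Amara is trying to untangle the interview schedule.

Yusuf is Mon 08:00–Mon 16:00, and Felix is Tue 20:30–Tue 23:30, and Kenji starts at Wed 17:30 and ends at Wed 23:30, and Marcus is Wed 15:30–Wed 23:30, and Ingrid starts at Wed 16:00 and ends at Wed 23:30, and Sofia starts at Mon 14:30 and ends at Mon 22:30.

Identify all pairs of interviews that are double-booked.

Sorted by start: Yusuf, Sofia, Felix, Marcus, Ingrid, Kenji.
Sofia starts before Yusuf ends → Yusuf and Sofia overlap.
Felix starts after Yusuf ends; Yusuf is clear from here.
Felix starts after Sofia ends; Sofia is clear from here.
Marcus starts after Felix ends; Felix is clear from here.
Ingrid starts before Marcus ends → Marcus and Ingrid overlap.
Kenji starts before Marcus ends → Marcus and Kenji overlap.
Kenji starts before Ingrid ends → Ingrid and Kenji overlap.

Ingrid & Kenji, Ingrid & Marcus, Kenji & Marcus, Sofia & Yusuf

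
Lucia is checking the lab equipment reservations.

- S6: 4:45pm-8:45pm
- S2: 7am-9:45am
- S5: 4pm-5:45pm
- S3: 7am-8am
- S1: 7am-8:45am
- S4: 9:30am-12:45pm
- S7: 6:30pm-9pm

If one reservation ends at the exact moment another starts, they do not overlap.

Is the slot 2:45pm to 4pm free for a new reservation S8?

S1: ends 8:45am at or before S8 starts 2:45pm → clear.
S2: ends 9:45am at or before S8 starts 2:45pm → clear.
S3: ends 8am at or before S8 starts 2:45pm → clear.
S4: ends 12:45pm at or before S8 starts 2:45pm → clear.
S5: starts 4pm at or after S8 ends 4pm → clear.
S6: starts 4:45pm at or after S8 ends 4pm → clear.
S7: starts 6:30pm at or after S8 ends 4pm → clear.

Yes — the slot is free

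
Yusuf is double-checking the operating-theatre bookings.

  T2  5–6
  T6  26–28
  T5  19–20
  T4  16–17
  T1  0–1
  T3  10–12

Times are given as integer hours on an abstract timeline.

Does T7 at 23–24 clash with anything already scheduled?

T1: ends 1 at or before T7 starts 23 → clear.
T2: ends 6 at or before T7 starts 23 → clear.
T3: ends 12 at or before T7 starts 23 → clear.
T4: ends 17 at or before T7 starts 23 → clear.
T5: ends 20 at or before T7 starts 23 → clear.
T6: starts 26 at or after T7 ends 24 → clear.

No — it doesn't clash with anything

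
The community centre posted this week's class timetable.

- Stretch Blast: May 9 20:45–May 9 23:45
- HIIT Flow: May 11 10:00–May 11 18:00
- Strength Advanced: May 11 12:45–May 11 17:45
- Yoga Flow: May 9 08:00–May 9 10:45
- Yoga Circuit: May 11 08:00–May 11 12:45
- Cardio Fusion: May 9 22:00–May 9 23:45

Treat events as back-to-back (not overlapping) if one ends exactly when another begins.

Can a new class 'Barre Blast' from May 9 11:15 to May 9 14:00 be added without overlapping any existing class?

Yes — the slot is free

Yoga Flow: ends May 9 10:45 at or before Barre Blast starts May 9 11:15 → clear.
Stretch Blast: starts May 9 20:45 at or after Barre Blast ends May 9 14:00 → clear.
Cardio Fusion: starts May 9 22:00 at or after Barre Blast ends May 9 14:00 → clear.
Yoga Circuit: starts May 11 08:00 at or after Barre Blast ends May 9 14:00 → clear.
HIIT Flow: starts May 11 10:00 at or after Barre Blast ends May 9 14:00 → clear.
Strength Advanced: starts May 11 12:45 at or after Barre Blast ends May 9 14:00 → clear.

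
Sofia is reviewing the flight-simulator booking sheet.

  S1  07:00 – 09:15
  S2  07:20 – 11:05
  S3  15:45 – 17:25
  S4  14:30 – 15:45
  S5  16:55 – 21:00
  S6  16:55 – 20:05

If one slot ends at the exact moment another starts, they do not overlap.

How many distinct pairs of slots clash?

4

Two intervals overlap when each starts before the other ends.
Sorted by start: S1, S2, S4, S3, S5, S6.
S2 starts before S1 ends → S1 and S2 overlap.
S4 starts after S1 ends, so nothing later overlaps S1 either.
S4 starts after S2 ends, so nothing later overlaps S2 either.
S3 starts exactly when S4 ends (back-to-back, no overlap), so nothing later overlaps S4 either.
S5 starts before S3 ends → S3 and S5 overlap.
S6 starts before S3 ends → S3 and S6 overlap.
S6 starts before S5 ends → S5 and S6 overlap.
Overlapping pairs: S1 & S2, S3 & S5, S3 & S6, S5 & S6 — 4 in total.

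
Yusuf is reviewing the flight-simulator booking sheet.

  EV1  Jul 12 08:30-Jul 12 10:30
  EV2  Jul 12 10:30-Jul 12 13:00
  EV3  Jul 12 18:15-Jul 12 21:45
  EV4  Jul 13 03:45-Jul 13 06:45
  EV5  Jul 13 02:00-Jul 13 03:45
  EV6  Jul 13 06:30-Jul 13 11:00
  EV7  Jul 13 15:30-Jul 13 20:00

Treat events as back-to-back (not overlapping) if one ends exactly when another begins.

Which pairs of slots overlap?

Sorted by start: EV1, EV2, EV3, EV5, EV4, EV6, EV7.
EV2 starts exactly when EV1 ends (back-to-back, no overlap); EV1 is clear from here.
EV3 starts after EV2 ends; EV2 is clear from here.
EV5 starts after EV3 ends; EV3 is clear from here.
EV4 starts exactly when EV5 ends (back-to-back, no overlap); EV5 is clear from here.
EV6 starts before EV4 ends → EV4 and EV6 overlap.
EV7 starts after EV4 ends.
EV7 starts after EV6 ends.

EV4 & EV6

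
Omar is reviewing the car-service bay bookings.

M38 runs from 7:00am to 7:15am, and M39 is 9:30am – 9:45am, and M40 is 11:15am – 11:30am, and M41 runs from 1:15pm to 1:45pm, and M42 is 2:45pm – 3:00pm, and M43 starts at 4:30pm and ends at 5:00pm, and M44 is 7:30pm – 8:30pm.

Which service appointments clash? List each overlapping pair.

no conflicts

Two intervals overlap when each starts before the other ends.
Sorted by start: M38, M39, M40, M41, M42, M43, M44.
M39 starts after M38 ends; M38 is clear from here.
M40 starts after M39 ends; M39 is clear from here.
M41 starts after M40 ends; M40 is clear from here.
M42 starts after M41 ends; M41 is clear from here.
M43 starts after M42 ends; M42 is clear from here.
M44 starts after M43 ends.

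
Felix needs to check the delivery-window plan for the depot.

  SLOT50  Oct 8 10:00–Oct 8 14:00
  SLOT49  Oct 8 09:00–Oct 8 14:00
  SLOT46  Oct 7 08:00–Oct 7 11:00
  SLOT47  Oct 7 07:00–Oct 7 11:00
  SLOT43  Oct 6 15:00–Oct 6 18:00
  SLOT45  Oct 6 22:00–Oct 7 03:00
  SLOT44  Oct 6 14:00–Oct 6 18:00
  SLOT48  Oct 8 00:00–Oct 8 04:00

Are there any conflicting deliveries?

Two intervals overlap when each starts before the other ends.
Sorted by start: SLOT44, SLOT43, SLOT45, SLOT47, SLOT46, SLOT48, SLOT49, SLOT50.
SLOT43 starts before SLOT44 ends → SLOT44 and SLOT43 overlap.
That's a conflict, so the schedule is not conflict-free.

Yes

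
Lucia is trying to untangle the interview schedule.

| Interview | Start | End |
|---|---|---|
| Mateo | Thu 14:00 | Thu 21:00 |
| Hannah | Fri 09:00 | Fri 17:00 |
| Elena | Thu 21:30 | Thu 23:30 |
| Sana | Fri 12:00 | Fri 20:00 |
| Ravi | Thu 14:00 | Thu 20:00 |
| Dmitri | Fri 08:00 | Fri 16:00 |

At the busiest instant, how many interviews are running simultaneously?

Sweep the timeline, counting +1 at each start and −1 at each end (ends before starts at a tie):
Thu 14:00 start Mateo → 1
Thu 14:00 start Ravi → 2
Thu 20:00 end Ravi → 1
Thu 21:00 end Mateo → 0
Thu 21:30 start Elena → 1
Thu 23:30 end Elena → 0
Fri 08:00 start Dmitri → 1
Fri 09:00 start Hannah → 2
Fri 12:00 start Sana → 3
Fri 16:00 end Dmitri → 2
Fri 17:00 end Hannah → 1
Fri 20:00 end Sana → 0
Peak is 3, at Fri 12:00 (Dmitri, Hannah, Sana).

3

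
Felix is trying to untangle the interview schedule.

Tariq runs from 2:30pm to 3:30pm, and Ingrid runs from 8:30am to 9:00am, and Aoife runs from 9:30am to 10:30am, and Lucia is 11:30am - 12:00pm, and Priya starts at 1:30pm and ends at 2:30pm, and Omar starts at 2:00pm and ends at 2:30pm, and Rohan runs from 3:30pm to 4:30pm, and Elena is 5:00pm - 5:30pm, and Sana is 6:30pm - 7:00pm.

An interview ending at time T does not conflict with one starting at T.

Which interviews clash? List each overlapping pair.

Two intervals overlap when each starts before the other ends.
Sorted by start: Ingrid, Aoife, Lucia, Priya, Omar, Tariq, Rohan, Elena, Sana.
Aoife starts after Ingrid ends; Ingrid is clear from here.
Lucia starts after Aoife ends; Aoife is clear from here.
Priya starts after Lucia ends; Lucia is clear from here.
Omar starts before Priya ends → Priya and Omar overlap.
Tariq starts exactly when Priya ends (back-to-back, no overlap); Priya is clear from here.
Tariq starts exactly when Omar ends (back-to-back, no overlap); Omar is clear from here.
Rohan starts exactly when Tariq ends (back-to-back, no overlap); Tariq is clear from here.
Elena starts after Rohan ends; Rohan is clear from here.
Sana starts after Elena ends.

Omar & Priya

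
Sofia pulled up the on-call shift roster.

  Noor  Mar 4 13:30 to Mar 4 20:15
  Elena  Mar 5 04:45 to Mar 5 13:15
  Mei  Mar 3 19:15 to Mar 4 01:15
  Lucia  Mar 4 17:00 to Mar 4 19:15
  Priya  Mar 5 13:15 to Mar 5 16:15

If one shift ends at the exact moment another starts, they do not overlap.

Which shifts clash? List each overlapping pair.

Lucia & Noor

Sorted by start: Mei, Noor, Lucia, Elena, Priya.
Noor starts after Mei ends; Mei is clear from here.
Lucia starts before Noor ends → Noor and Lucia overlap.
Elena starts after Noor ends; Noor is clear from here.
Elena starts after Lucia ends; Lucia is clear from here.
Priya starts exactly when Elena ends (back-to-back, no overlap).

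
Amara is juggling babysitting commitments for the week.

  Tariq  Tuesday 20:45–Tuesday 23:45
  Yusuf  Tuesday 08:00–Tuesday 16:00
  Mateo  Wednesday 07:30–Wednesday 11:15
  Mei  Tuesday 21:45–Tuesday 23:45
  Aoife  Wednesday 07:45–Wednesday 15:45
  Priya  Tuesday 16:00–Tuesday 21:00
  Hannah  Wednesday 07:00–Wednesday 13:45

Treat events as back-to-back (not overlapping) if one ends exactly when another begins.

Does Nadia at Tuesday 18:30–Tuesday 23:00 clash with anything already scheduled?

Yusuf: ends Tuesday 16:00 at or before Nadia starts Tuesday 18:30 → clear.
Priya: starts Tuesday 16:00 before Nadia ends Tuesday 23:00, and ends Tuesday 21:00 after Nadia starts Tuesday 18:30 → overlap.
Tariq: starts Tuesday 20:45 before Nadia ends Tuesday 23:00, and ends Tuesday 23:45 after Nadia starts Tuesday 18:30 → overlap.
Mei: starts Tuesday 21:45 before Nadia ends Tuesday 23:00, and ends Tuesday 23:45 after Nadia starts Tuesday 18:30 → overlap.
Hannah: starts Wednesday 07:00 at or after Nadia ends Tuesday 23:00 → clear.
Mateo: starts Wednesday 07:30 at or after Nadia ends Tuesday 23:00 → clear.
Aoife: starts Wednesday 07:45 at or after Nadia ends Tuesday 23:00 → clear.
Nadia overlaps Tariq, Priya, Mei.

Yes — it overlaps Mei, Priya, Tariq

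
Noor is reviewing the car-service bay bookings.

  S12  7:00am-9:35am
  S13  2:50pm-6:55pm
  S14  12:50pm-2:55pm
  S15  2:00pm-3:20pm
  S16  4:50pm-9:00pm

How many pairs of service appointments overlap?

Check each pair: they overlap iff neither finishes before the other starts.
Sorted by start: S12, S14, S15, S13, S16.
S14 starts after S12 ends — done with S12.
S15 starts before S14 ends → S14 and S15 overlap.
S13 starts before S14 ends → S14 and S13 overlap.
S16 starts after S14 ends.
S13 starts before S15 ends → S15 and S13 overlap.
S16 starts after S15 ends.
S16 starts before S13 ends → S13 and S16 overlap.
Overlapping pairs: S13 & S14, S13 & S15, S13 & S16, S14 & S15 — 4 in total.

4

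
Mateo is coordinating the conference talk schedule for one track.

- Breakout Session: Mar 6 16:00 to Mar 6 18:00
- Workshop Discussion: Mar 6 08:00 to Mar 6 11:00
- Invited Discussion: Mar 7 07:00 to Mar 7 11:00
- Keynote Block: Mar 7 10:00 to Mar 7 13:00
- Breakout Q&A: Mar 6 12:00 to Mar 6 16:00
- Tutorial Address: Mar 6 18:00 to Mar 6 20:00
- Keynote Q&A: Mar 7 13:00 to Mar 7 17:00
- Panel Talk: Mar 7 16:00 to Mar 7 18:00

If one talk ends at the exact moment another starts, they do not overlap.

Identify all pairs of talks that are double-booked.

Invited Discussion & Keynote Block, Keynote Q&A & Panel Talk

Check each pair: they overlap iff neither finishes before the other starts.
Sorted by start: Workshop Discussion, Breakout Q&A, Breakout Session, Tutorial Address, Invited Discussion, Keynote Block, Keynote Q&A, Panel Talk.
Breakout Q&A starts after Workshop Discussion ends, so Workshop Discussion has no further overlaps.
Breakout Session starts exactly when Breakout Q&A ends (back-to-back, no overlap), so Breakout Q&A has no further overlaps.
Tutorial Address starts exactly when Breakout Session ends (back-to-back, no overlap), so Breakout Session has no further overlaps.
Invited Discussion starts after Tutorial Address ends, so Tutorial Address has no further overlaps.
Keynote Block starts before Invited Discussion ends → Invited Discussion and Keynote Block overlap.
Keynote Q&A starts after Invited Discussion ends, so Invited Discussion has no further overlaps.
Keynote Q&A starts exactly when Keynote Block ends (back-to-back, no overlap), so Keynote Block has no further overlaps.
Panel Talk starts before Keynote Q&A ends → Keynote Q&A and Panel Talk overlap.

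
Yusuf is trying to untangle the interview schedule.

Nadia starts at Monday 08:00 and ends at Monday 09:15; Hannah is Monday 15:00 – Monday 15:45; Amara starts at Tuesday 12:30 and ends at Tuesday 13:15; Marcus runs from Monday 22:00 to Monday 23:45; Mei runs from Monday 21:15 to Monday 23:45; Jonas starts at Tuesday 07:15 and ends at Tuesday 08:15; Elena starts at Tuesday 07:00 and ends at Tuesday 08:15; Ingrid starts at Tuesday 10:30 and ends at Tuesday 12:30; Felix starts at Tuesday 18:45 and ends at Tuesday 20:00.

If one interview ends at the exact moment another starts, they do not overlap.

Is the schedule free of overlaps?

No

Two intervals overlap when each starts before the other ends.
Sorted by start: Nadia, Hannah, Mei, Marcus, Elena, Jonas, Ingrid, Amara, Felix.
Hannah starts after Nadia ends, so Nadia has no further overlaps.
Mei starts after Hannah ends, so Hannah has no further overlaps.
Marcus starts before Mei ends → Mei and Marcus overlap.
That's a conflict, so the schedule is not conflict-free.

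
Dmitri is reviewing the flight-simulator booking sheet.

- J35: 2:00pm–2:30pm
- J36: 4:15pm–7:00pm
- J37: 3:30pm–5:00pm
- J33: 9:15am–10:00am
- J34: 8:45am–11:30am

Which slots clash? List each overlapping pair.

Check each pair: they overlap iff neither finishes before the other starts.
Sorted by start: J34, J33, J35, J37, J36.
J33 starts before J34 ends → J34 and J33 overlap.
J35 starts after J34 ends, so nothing later overlaps J34 either.
J35 starts after J33 ends, so nothing later overlaps J33 either.
J37 starts after J35 ends, so nothing later overlaps J35 either.
J36 starts before J37 ends → J37 and J36 overlap.

J33 & J34, J36 & J37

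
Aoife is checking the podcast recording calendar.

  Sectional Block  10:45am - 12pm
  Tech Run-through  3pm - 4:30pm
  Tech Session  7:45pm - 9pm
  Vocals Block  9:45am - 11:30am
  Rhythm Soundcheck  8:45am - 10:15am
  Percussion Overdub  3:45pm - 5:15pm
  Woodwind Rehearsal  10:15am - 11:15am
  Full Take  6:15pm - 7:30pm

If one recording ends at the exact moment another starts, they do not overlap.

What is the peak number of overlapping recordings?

3

Sort all start/end points and keep a running count:
8:45am start Rhythm Soundcheck → 1
9:45am start Vocals Block → 2
10:15am end Rhythm Soundcheck → 1
10:15am start Woodwind Rehearsal → 2
10:45am start Sectional Block → 3
11:15am end Woodwind Rehearsal → 2
11:30am end Vocals Block → 1
12pm end Sectional Block → 0
3pm start Tech Run-through → 1
3:45pm start Percussion Overdub → 2
4:30pm end Tech Run-through → 1
5:15pm end Percussion Overdub → 0
6:15pm start Full Take → 1
7:30pm end Full Take → 0
7:45pm start Tech Session → 1
9pm end Tech Session → 0
Peak is 3, at 10:45am (Sectional Block, Vocals Block, Woodwind Rehearsal).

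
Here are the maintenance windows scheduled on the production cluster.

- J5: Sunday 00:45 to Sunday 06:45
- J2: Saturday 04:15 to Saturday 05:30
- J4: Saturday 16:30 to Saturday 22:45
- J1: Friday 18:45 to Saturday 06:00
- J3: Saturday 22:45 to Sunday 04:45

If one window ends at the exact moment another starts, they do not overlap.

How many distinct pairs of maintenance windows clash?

Sorted by start: J1, J2, J4, J3, J5.
J2 starts before J1 ends → J1 and J2 overlap.
J4 starts after J1 ends, so nothing later overlaps J1 either.
J4 starts after J2 ends, so nothing later overlaps J2 either.
J3 starts exactly when J4 ends (back-to-back, no overlap), so nothing later overlaps J4 either.
J5 starts before J3 ends → J3 and J5 overlap.
Overlapping pairs: J1 & J2, J3 & J5 — 2 in total.

2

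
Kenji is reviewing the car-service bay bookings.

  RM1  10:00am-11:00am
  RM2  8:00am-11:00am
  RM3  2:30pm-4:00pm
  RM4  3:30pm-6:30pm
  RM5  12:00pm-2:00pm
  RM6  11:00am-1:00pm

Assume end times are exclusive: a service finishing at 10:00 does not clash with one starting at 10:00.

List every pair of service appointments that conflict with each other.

Two intervals overlap when each starts before the other ends.
Sorted by start: RM2, RM1, RM6, RM5, RM3, RM4.
RM1 starts before RM2 ends → RM2 and RM1 overlap.
RM6 starts exactly when RM2 ends (back-to-back, no overlap); RM2 is clear from here.
RM6 starts exactly when RM1 ends (back-to-back, no overlap); RM1 is clear from here.
RM5 starts before RM6 ends → RM6 and RM5 overlap.
RM3 starts after RM6 ends; RM6 is clear from here.
RM3 starts after RM5 ends; RM5 is clear from here.
RM4 starts before RM3 ends → RM3 and RM4 overlap.

RM1 & RM2, RM3 & RM4, RM5 & RM6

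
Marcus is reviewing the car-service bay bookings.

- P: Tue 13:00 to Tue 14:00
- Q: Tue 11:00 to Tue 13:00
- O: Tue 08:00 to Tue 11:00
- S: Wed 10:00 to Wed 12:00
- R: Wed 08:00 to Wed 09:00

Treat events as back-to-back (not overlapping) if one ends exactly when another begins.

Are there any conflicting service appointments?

Sorted by start: O, Q, P, R, S.
Q starts exactly when O ends (back-to-back, no overlap); O is clear from here.
P starts exactly when Q ends (back-to-back, no overlap); Q is clear from here.
R starts after P ends; P is clear from here.
S starts after R ends.
Every pair is clear; the schedule has no overlaps.

No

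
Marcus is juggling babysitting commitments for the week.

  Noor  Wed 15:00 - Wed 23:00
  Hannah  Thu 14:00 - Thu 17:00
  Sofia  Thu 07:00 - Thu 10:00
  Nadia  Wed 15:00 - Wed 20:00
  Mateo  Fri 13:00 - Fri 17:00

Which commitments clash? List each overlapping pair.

Nadia & Noor

Sorted by start: Nadia, Noor, Sofia, Hannah, Mateo.
Noor starts before Nadia ends → Nadia and Noor overlap.
Sofia starts after Nadia ends; Nadia is clear from here.
Sofia starts after Noor ends; Noor is clear from here.
Hannah starts after Sofia ends; Sofia is clear from here.
Mateo starts after Hannah ends.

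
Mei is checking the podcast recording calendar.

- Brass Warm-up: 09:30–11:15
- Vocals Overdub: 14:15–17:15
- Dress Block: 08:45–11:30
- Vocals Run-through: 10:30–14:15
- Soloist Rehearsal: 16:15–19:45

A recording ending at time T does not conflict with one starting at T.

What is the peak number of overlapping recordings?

Sort all start/end points and keep a running count:
08:45 start Dress Block → 1
09:30 start Brass Warm-up → 2
10:30 start Vocals Run-through → 3
11:15 end Brass Warm-up → 2
11:30 end Dress Block → 1
14:15 end Vocals Run-through → 0
14:15 start Vocals Overdub → 1
16:15 start Soloist Rehearsal → 2
17:15 end Vocals Overdub → 1
19:45 end Soloist Rehearsal → 0
Peak is 3, at 10:30 (Brass Warm-up, Dress Block, Vocals Run-through).

3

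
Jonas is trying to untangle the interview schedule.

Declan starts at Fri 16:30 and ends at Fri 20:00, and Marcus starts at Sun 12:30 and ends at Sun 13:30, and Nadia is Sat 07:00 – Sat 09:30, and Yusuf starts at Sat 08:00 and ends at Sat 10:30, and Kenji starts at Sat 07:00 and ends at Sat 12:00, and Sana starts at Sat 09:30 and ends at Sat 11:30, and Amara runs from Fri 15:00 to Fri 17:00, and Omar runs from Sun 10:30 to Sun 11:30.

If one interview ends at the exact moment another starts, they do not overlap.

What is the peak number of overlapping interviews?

Sweep the timeline, counting +1 at each start and −1 at each end (ends before starts at a tie):
Fri 15:00 start Amara → 1
Fri 16:30 start Declan → 2
Fri 17:00 end Amara → 1
Fri 20:00 end Declan → 0
Sat 07:00 start Kenji → 1
Sat 07:00 start Nadia → 2
Sat 08:00 start Yusuf → 3
Sat 09:30 end Nadia → 2
Sat 09:30 start Sana → 3
Sat 10:30 end Yusuf → 2
Sat 11:30 end Sana → 1
Sat 12:00 end Kenji → 0
Sun 10:30 start Omar → 1
Sun 11:30 end Omar → 0
Sun 12:30 start Marcus → 1
Sun 13:30 end Marcus → 0
Peak is 3, at Sat 08:00 (Kenji, Nadia, Yusuf).

3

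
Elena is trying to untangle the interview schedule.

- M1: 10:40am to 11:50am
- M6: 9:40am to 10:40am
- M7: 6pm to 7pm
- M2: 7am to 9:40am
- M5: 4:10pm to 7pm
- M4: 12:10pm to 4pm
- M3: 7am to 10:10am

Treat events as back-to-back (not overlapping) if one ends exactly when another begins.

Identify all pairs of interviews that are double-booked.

Check each pair: they overlap iff neither finishes before the other starts.
Sorted by start: M2, M3, M6, M1, M4, M5, M7.
M3 starts before M2 ends → M2 and M3 overlap.
M6 starts exactly when M2 ends (back-to-back, no overlap); M2 is clear from here.
M6 starts before M3 ends → M3 and M6 overlap.
M1 starts after M3 ends; M3 is clear from here.
M1 starts exactly when M6 ends (back-to-back, no overlap); M6 is clear from here.
M4 starts after M1 ends; M1 is clear from here.
M5 starts after M4 ends; M4 is clear from here.
M7 starts before M5 ends → M5 and M7 overlap.

M2 & M3, M3 & M6, M5 & M7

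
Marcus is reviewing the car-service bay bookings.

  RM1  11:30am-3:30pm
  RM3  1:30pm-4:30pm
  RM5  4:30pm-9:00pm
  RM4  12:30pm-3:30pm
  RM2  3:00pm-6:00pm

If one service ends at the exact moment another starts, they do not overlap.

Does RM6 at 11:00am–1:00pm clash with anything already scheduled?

RM1: starts 11:30am before RM6 ends 1:00pm, and ends 3:30pm after RM6 starts 11:00am → overlap.
RM4: starts 12:30pm before RM6 ends 1:00pm, and ends 3:30pm after RM6 starts 11:00am → overlap.
RM3: starts 1:30pm at or after RM6 ends 1:00pm → clear.
RM2: starts 3:00pm at or after RM6 ends 1:00pm → clear.
RM5: starts 4:30pm at or after RM6 ends 1:00pm → clear.
RM6 overlaps RM1, RM4.

Yes — it overlaps RM1, RM4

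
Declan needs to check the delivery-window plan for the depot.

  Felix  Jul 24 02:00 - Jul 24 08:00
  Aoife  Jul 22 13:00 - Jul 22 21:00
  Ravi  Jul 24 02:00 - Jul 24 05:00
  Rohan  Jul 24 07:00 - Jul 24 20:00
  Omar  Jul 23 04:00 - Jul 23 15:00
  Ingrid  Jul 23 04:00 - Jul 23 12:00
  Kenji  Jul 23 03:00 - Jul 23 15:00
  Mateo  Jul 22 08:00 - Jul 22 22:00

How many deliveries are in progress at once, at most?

Sweep the timeline, counting +1 at each start and −1 at each end (ends before starts at a tie):
Jul 22 08:00 start Mateo → 1
Jul 22 13:00 start Aoife → 2
Jul 22 21:00 end Aoife → 1
Jul 22 22:00 end Mateo → 0
Jul 23 03:00 start Kenji → 1
Jul 23 04:00 start Ingrid → 2
Jul 23 04:00 start Omar → 3
Jul 23 12:00 end Ingrid → 2
Jul 23 15:00 end Kenji → 1
Jul 23 15:00 end Omar → 0
Jul 24 02:00 start Felix → 1
Jul 24 02:00 start Ravi → 2
Jul 24 05:00 end Ravi → 1
Jul 24 07:00 start Rohan → 2
Jul 24 08:00 end Felix → 1
Jul 24 20:00 end Rohan → 0
Peak is 3, at Jul 23 04:00 (Ingrid, Kenji, Omar).

3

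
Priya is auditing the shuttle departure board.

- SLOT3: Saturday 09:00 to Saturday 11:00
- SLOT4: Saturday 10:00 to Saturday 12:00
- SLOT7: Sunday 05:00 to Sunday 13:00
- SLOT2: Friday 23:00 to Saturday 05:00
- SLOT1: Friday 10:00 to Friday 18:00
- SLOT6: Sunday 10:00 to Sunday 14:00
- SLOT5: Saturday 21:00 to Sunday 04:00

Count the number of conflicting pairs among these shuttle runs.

Check each pair: they overlap iff neither finishes before the other starts.
Sorted by start: SLOT1, SLOT2, SLOT3, SLOT4, SLOT5, SLOT7, SLOT6.
SLOT2 starts after SLOT1 ends; SLOT1 is clear from here.
SLOT3 starts after SLOT2 ends; SLOT2 is clear from here.
SLOT4 starts before SLOT3 ends → SLOT3 and SLOT4 overlap.
SLOT5 starts after SLOT3 ends; SLOT3 is clear from here.
SLOT5 starts after SLOT4 ends; SLOT4 is clear from here.
SLOT7 starts after SLOT5 ends; SLOT5 is clear from here.
SLOT6 starts before SLOT7 ends → SLOT7 and SLOT6 overlap.
Overlapping pairs: SLOT3 & SLOT4, SLOT6 & SLOT7 — 2 in total.

2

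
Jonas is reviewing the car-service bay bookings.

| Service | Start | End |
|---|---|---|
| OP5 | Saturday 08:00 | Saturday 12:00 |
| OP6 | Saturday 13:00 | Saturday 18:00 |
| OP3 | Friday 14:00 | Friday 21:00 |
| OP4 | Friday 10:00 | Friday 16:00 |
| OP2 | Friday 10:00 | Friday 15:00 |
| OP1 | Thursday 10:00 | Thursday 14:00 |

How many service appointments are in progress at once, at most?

Walk through starts and ends in time order (an end at T is processed before a start at T):
Thursday 10:00 start OP1 → 1
Thursday 14:00 end OP1 → 0
Friday 10:00 start OP2 → 1
Friday 10:00 start OP4 → 2
Friday 14:00 start OP3 → 3
Friday 15:00 end OP2 → 2
Friday 16:00 end OP4 → 1
Friday 21:00 end OP3 → 0
Saturday 08:00 start OP5 → 1
Saturday 12:00 end OP5 → 0
Saturday 13:00 start OP6 → 1
Saturday 18:00 end OP6 → 0
Peak is 3, at Friday 14:00 (OP2, OP3, OP4).

3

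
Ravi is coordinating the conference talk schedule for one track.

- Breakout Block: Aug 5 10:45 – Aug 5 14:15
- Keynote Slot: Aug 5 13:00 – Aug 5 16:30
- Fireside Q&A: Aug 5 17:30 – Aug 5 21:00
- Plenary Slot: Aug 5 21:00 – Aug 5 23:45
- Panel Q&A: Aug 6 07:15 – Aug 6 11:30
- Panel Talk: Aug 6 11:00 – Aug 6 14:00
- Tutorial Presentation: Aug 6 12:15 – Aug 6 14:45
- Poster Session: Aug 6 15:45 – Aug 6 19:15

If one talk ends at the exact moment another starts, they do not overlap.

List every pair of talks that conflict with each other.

Breakout Block & Keynote Slot, Panel Q&A & Panel Talk, Panel Talk & Tutorial Presentation

Sorted by start: Breakout Block, Keynote Slot, Fireside Q&A, Plenary Slot, Panel Q&A, Panel Talk, Tutorial Presentation, Poster Session.
Keynote Slot starts before Breakout Block ends → Breakout Block and Keynote Slot overlap.
Fireside Q&A starts after Breakout Block ends, so nothing later overlaps Breakout Block either.
Fireside Q&A starts after Keynote Slot ends, so nothing later overlaps Keynote Slot either.
Plenary Slot starts exactly when Fireside Q&A ends (back-to-back, no overlap), so nothing later overlaps Fireside Q&A either.
Panel Q&A starts after Plenary Slot ends, so nothing later overlaps Plenary Slot either.
Panel Talk starts before Panel Q&A ends → Panel Q&A and Panel Talk overlap.
Tutorial Presentation starts after Panel Q&A ends, so nothing later overlaps Panel Q&A either.
Tutorial Presentation starts before Panel Talk ends → Panel Talk and Tutorial Presentation overlap.
Poster Session starts after Panel Talk ends.
Poster Session starts after Tutorial Presentation ends.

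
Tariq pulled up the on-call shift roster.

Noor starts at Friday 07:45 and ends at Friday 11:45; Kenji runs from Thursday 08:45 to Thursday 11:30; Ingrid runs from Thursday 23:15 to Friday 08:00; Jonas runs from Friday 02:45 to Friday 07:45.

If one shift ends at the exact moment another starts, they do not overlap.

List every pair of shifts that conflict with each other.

Sorted by start: Kenji, Ingrid, Jonas, Noor.
Ingrid starts after Kenji ends — done with Kenji.
Jonas starts before Ingrid ends → Ingrid and Jonas overlap.
Noor starts before Ingrid ends → Ingrid and Noor overlap.
Noor starts exactly when Jonas ends (back-to-back, no overlap).

Ingrid & Jonas, Ingrid & Noor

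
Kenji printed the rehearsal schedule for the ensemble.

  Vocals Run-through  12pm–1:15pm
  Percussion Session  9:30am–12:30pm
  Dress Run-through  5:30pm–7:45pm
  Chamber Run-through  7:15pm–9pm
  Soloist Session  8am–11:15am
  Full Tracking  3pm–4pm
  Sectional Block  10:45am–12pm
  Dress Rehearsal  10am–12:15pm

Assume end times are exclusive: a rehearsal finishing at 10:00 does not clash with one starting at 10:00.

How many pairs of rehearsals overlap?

Sorted by start: Soloist Session, Percussion Session, Dress Rehearsal, Sectional Block, Vocals Run-through, Full Tracking, Dress Run-through, Chamber Run-through.
Percussion Session starts before Soloist Session ends → Soloist Session and Percussion Session overlap.
Dress Rehearsal starts before Soloist Session ends → Soloist Session and Dress Rehearsal overlap.
Sectional Block starts before Soloist Session ends → Soloist Session and Sectional Block overlap.
Vocals Run-through starts after Soloist Session ends, so Soloist Session has no further overlaps.
Dress Rehearsal starts before Percussion Session ends → Percussion Session and Dress Rehearsal overlap.
Sectional Block starts before Percussion Session ends → Percussion Session and Sectional Block overlap.
Vocals Run-through starts before Percussion Session ends → Percussion Session and Vocals Run-through overlap.
Full Tracking starts after Percussion Session ends, so Percussion Session has no further overlaps.
Sectional Block starts before Dress Rehearsal ends → Dress Rehearsal and Sectional Block overlap.
Vocals Run-through starts before Dress Rehearsal ends → Dress Rehearsal and Vocals Run-through overlap.
Full Tracking starts after Dress Rehearsal ends, so Dress Rehearsal has no further overlaps.
Vocals Run-through starts exactly when Sectional Block ends (back-to-back, no overlap), so Sectional Block has no further overlaps.
Full Tracking starts after Vocals Run-through ends, so Vocals Run-through has no further overlaps.
Dress Run-through starts after Full Tracking ends, so Full Tracking has no further overlaps.
Chamber Run-through starts before Dress Run-through ends → Dress Run-through and Chamber Run-through overlap.
Overlapping pairs: Chamber Run-through & Dress Run-through, Dress Rehearsal & Percussion Session, Dress Rehearsal & Sectional Block, Dress Rehearsal & Soloist Session, Dress Rehearsal & Vocals Run-through, Percussion Session & Sectional Block, Percussion Session & Soloist Session, Percussion Session & Vocals Run-through, Sectional Block & Soloist Session — 9 in total.

9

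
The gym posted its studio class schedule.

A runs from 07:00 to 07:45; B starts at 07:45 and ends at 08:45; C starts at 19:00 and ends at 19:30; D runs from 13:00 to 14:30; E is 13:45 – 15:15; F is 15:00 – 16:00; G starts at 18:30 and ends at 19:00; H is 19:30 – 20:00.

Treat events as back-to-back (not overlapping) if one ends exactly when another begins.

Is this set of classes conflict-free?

No

Sorted by start: A, B, D, E, F, G, C, H.
B starts exactly when A ends (back-to-back, no overlap); A is clear from here.
D starts after B ends; B is clear from here.
E starts before D ends → D and E overlap.
That's a conflict, so the schedule is not conflict-free.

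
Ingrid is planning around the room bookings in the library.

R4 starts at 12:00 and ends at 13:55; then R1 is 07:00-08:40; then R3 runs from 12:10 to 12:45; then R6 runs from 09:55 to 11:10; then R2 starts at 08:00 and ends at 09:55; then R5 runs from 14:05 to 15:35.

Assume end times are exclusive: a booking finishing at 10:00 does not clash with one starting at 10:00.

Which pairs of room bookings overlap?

R1 & R2, R3 & R4

Sorted by start: R1, R2, R6, R4, R3, R5.
R2 starts before R1 ends → R1 and R2 overlap.
R6 starts after R1 ends, so R1 has no further overlaps.
R6 starts exactly when R2 ends (back-to-back, no overlap), so R2 has no further overlaps.
R4 starts after R6 ends, so R6 has no further overlaps.
R3 starts before R4 ends → R4 and R3 overlap.
R5 starts after R4 ends.
R5 starts after R3 ends.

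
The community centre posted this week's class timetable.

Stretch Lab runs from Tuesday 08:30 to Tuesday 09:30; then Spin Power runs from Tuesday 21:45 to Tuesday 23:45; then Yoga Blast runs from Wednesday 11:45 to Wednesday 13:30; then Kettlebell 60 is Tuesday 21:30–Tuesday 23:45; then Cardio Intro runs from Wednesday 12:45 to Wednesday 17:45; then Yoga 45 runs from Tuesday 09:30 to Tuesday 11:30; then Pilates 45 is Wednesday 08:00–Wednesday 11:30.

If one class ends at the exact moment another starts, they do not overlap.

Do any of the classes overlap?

Yes

Check each pair: they overlap iff neither finishes before the other starts.
Sorted by start: Stretch Lab, Yoga 45, Kettlebell 60, Spin Power, Pilates 45, Yoga Blast, Cardio Intro.
Yoga 45 starts exactly when Stretch Lab ends (back-to-back, no overlap), so nothing later overlaps Stretch Lab either.
Kettlebell 60 starts after Yoga 45 ends, so nothing later overlaps Yoga 45 either.
Spin Power starts before Kettlebell 60 ends → Kettlebell 60 and Spin Power overlap.
That's a conflict, so the schedule is not conflict-free.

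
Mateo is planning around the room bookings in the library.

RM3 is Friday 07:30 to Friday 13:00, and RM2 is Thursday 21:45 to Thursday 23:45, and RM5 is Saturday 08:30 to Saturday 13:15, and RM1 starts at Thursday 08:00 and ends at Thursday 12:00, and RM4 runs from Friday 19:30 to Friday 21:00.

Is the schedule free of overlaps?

Yes

Sorted by start: RM1, RM2, RM3, RM4, RM5.
RM2 starts after RM1 ends, so nothing later overlaps RM1 either.
RM3 starts after RM2 ends, so nothing later overlaps RM2 either.
RM4 starts after RM3 ends, so nothing later overlaps RM3 either.
RM5 starts after RM4 ends.
Every pair is clear; the schedule has no overlaps.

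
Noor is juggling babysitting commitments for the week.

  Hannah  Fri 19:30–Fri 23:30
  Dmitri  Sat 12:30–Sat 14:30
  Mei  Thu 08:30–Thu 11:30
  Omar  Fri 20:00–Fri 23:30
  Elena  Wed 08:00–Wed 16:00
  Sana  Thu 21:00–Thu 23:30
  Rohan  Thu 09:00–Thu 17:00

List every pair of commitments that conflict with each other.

Sorted by start: Elena, Mei, Rohan, Sana, Hannah, Omar, Dmitri.
Mei starts after Elena ends, so Elena has no further overlaps.
Rohan starts before Mei ends → Mei and Rohan overlap.
Sana starts after Mei ends, so Mei has no further overlaps.
Sana starts after Rohan ends, so Rohan has no further overlaps.
Hannah starts after Sana ends, so Sana has no further overlaps.
Omar starts before Hannah ends → Hannah and Omar overlap.
Dmitri starts after Hannah ends.
Dmitri starts after Omar ends.

Hannah & Omar, Mei & Rohan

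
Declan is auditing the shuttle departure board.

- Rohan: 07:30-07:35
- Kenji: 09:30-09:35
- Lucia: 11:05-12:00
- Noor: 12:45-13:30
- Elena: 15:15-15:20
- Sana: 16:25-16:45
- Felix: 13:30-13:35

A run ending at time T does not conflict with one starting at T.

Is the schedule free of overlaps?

Two intervals overlap when each starts before the other ends.
Sorted by start: Rohan, Kenji, Lucia, Noor, Felix, Elena, Sana.
Kenji starts after Rohan ends, so nothing later overlaps Rohan either.
Lucia starts after Kenji ends, so nothing later overlaps Kenji either.
Noor starts after Lucia ends, so nothing later overlaps Lucia either.
Felix starts exactly when Noor ends (back-to-back, no overlap), so nothing later overlaps Noor either.
Elena starts after Felix ends, so nothing later overlaps Felix either.
Sana starts after Elena ends.
Every pair is clear; the schedule has no overlaps.

Yes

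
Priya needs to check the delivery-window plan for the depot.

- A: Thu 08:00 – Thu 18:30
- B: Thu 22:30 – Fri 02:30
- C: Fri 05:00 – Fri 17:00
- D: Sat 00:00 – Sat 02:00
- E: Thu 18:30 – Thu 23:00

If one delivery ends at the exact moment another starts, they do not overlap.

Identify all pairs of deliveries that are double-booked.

Check each pair: they overlap iff neither finishes before the other starts.
Sorted by start: A, E, B, C, D.
E starts exactly when A ends (back-to-back, no overlap), so A has no further overlaps.
B starts before E ends → E and B overlap.
C starts after E ends, so E has no further overlaps.
C starts after B ends, so B has no further overlaps.
D starts after C ends.

B & E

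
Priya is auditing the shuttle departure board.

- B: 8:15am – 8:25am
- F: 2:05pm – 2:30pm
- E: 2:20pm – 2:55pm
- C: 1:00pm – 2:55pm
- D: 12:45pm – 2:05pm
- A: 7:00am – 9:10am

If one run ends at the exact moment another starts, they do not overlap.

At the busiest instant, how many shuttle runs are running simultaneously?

3

Sort all start/end points and keep a running count:
7:00am start A → 1
8:15am start B → 2
8:25am end B → 1
9:10am end A → 0
12:45pm start D → 1
1:00pm start C → 2
2:05pm end D → 1
2:05pm start F → 2
2:20pm start E → 3
2:30pm end F → 2
2:55pm end C → 1
2:55pm end E → 0
Peak is 3, at 2:20pm (C, E, F).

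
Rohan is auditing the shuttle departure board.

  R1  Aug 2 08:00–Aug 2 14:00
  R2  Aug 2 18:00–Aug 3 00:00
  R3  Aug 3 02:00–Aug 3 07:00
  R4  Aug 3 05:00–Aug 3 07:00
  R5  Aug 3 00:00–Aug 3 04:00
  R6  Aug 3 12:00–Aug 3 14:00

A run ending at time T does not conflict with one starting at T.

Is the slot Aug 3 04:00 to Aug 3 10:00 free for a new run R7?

R1: ends Aug 2 14:00 at or before R7 starts Aug 3 04:00 → clear.
R2: ends Aug 3 00:00 at or before R7 starts Aug 3 04:00 → clear.
R5: ends Aug 3 04:00 at or before R7 starts Aug 3 04:00 → clear.
R3: starts Aug 3 02:00 before R7 ends Aug 3 10:00, and ends Aug 3 07:00 after R7 starts Aug 3 04:00 → overlap.
R4: starts Aug 3 05:00 before R7 ends Aug 3 10:00, and ends Aug 3 07:00 after R7 starts Aug 3 04:00 → overlap.
R6: starts Aug 3 12:00 at or after R7 ends Aug 3 10:00 → clear.
R7 overlaps R3, R4.

No — it overlaps R3, R4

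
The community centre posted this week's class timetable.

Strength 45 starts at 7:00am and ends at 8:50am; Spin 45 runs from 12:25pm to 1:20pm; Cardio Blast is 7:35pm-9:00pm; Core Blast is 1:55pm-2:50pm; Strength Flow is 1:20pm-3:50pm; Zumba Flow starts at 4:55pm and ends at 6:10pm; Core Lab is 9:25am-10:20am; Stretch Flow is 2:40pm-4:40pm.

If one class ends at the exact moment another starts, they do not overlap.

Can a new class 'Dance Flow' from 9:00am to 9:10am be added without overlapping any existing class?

Strength 45: ends 8:50am at or before Dance Flow starts 9:00am → clear.
Core Lab: starts 9:25am at or after Dance Flow ends 9:10am → clear.
Spin 45: starts 12:25pm at or after Dance Flow ends 9:10am → clear.
Strength Flow: starts 1:20pm at or after Dance Flow ends 9:10am → clear.
Core Blast: starts 1:55pm at or after Dance Flow ends 9:10am → clear.
Stretch Flow: starts 2:40pm at or after Dance Flow ends 9:10am → clear.
Zumba Flow: starts 4:55pm at or after Dance Flow ends 9:10am → clear.
Cardio Blast: starts 7:35pm at or after Dance Flow ends 9:10am → clear.

Yes — the slot is free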